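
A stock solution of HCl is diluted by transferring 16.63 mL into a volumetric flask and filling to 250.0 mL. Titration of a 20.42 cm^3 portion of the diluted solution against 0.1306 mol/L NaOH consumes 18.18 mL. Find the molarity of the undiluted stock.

1.75 M

n(NaOH) = 0.1306 x 0.01818 = 0.002374 mol.
n(HCl) in the aliquot = 0.002374 mol.
[diluted HCl] = 0.002374 / 0.02042 = 0.1163 M.
Dilution factor = 250.0/16.63 = 15.03, so [stock] = 0.1163 x 15.03 = 1.75 M.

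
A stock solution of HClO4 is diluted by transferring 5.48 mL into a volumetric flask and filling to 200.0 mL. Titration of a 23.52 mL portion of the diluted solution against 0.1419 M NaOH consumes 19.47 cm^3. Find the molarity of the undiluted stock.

4.29 M

n(NaOH) = 0.1419 x 0.01947 = 0.002763 mol.
n(HClO4) in the aliquot = 0.002763 mol.
[diluted HClO4] = 0.002763 / 0.02352 = 0.1175 M.
Dilution factor = 200.0/5.480 = 36.50, so [stock] = 0.1175 x 36.50 = 4.29 M.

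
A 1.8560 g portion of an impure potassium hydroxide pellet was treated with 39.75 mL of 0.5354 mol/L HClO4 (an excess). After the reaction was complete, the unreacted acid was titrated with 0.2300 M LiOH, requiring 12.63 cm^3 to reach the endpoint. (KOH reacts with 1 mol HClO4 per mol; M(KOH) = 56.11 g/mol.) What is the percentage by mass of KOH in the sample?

Total n(HClO4) added = 0.5354 x 0.03975 = 0.02128 mol.
n(LiOH) used = 0.2300 x 0.01263 = 0.002905 mol, which equals the excess n(HClO4).
So n(HClO4) consumed by the sample = 0.02128 - 0.002905 = 0.01838 mol.
n(KOH) = 0.01838 / 1 = 0.01838 mol.
mass KOH = 0.01838 x 56.11 = 1.031 g, so %KOH = 1.031/1.8560 x 100 = 55.6%.

55.6%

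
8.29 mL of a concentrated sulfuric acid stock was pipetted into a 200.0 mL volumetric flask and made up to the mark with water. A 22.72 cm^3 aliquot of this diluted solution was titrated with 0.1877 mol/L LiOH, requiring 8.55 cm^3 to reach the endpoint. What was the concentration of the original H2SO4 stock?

n(LiOH) = 0.1877 x 0.008550 = 0.001605 mol.
n(H2SO4) in the aliquot = 0.001605 x 1/2 = 0.0008024 mol.
[diluted H2SO4] = 0.0008024 / 0.02272 = 0.03532 M.
Dilution factor = 200.0/8.290 = 24.13, so [stock] = 0.03532 x 24.13 = 0.852 M.

0.852 M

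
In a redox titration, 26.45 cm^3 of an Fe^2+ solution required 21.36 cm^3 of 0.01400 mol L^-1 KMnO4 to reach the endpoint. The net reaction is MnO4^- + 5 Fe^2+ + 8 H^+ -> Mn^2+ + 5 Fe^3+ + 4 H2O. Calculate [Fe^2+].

0.0565 M

n(KMnO4) = 0.01400 x 0.02136 = 0.0002990 mol.
From the balanced equation, 1 mol KMnO4 reacts with 5 mol Fe^2+, so n(Fe^2+) = 0.0002990 x 5/1 = 0.001495 mol.
[Fe^2+] = 0.001495 / 0.02645 L = 0.0565 M.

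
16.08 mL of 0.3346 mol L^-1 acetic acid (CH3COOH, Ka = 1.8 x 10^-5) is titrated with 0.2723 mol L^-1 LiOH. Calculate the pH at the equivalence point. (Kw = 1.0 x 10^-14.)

n(CH3COOH) = 0.3346 x 0.01608 = 0.005380 mol; V(LiOH) at equivalence = 0.005380/0.2723 = 0.01976 L.
At equivalence all the acid is converted to CH3COO-; total volume = 0.01608 + 0.01976 = 0.03584 L, so [CH3COO-] = 0.005380/0.03584 = 0.1501 M.
Kb = Kw/Ka = 1.0e-14 / 1.8 x 10^-5 = 5.56e-10.
[OH^-] = sqrt(Kb x [CH3COO-]) = sqrt(5.56e-10 x 0.1501) = 9.13e-6 M.
pOH = 5.04, so pH = 14.00 - 5.04 = 8.96.

8.96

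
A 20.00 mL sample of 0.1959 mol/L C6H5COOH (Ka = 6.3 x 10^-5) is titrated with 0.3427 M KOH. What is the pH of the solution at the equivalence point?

n(C6H5COOH) = 0.1959 x 0.02000 = 0.003918 mol; V(KOH) at equivalence = 0.003918/0.3427 = 0.01143 L.
At equivalence all the acid is converted to C6H5COO-; total volume = 0.02000 + 0.01143 = 0.03143 L, so [C6H5COO-] = 0.003918/0.03143 = 0.1246 M.
Kb = Kw/Ka = 1.0e-14 / 6.3 x 10^-5 = 1.59e-10.
[OH^-] = sqrt(Kb x [C6H5COO-]) = sqrt(1.59e-10 x 0.1246) = 4.45e-6 M.
pOH = 5.35, so pH = 14.00 - 5.35 = 8.65.

8.65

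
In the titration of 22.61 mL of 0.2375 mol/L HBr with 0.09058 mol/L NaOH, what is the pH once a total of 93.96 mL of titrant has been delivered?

12.43

n(acid) = 0.2375 x 0.02261 = 0.005370 mol; n(NaOH) added = 0.09058 x 0.09396 = 0.008511 mol.
Base is in excess by 0.008511 - 0.005370 = 0.003141 mol in a total volume of 0.1166 L.
[OH^-] = 0.003141/0.1166 = 0.02695 M, so pOH = 1.57 and pH = 14.00 - 1.57 = 12.43.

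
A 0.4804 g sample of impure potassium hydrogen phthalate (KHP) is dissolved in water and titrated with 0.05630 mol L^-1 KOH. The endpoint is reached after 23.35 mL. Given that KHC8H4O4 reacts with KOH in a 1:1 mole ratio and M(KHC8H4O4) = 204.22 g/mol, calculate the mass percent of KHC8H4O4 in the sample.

n(KOH) = 0.05630 x 0.02335 = 0.001315 mol.
n(KHC8H4O4) = 0.001315 / 1 = 0.001315 mol.
mass of KHC8H4O4 = 0.001315 x 204.22 = 0.2685 g.
% purity = 0.2685 / 0.4804 x 100 = 55.9%.

55.9%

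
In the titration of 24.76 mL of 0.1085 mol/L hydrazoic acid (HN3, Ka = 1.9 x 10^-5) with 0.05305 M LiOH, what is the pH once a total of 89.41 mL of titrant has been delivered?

12.26

n(acid) = 0.1085 x 0.02476 = 0.002686 mol; n(LiOH) added = 0.05305 x 0.08941 = 0.004743 mol.
Base is in excess by 0.004743 - 0.002686 = 0.002057 mol in a total volume of 0.1142 L.
[OH^-] = 0.002057/0.1142 = 0.01801 M, so pOH = 1.74 and pH = 14.00 - 1.74 = 12.26.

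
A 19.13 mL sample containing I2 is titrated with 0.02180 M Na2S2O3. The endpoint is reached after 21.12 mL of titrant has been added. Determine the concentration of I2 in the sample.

n(Na2S2O3) = 0.02180 x 0.02112 = 0.0004604 mol.
From the balanced equation, 2 mol Na2S2O3 reacts with 1 mol I2, so n(I2) = 0.0004604 x 1/2 = 0.0002302 mol.
[I2] = 0.0002302 / 0.01913 L = 0.0120 M.

0.0120 M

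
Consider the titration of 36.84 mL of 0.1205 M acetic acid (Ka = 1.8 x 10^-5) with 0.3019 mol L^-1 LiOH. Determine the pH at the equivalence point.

8.84

n(CH3COOH) = 0.1205 x 0.03684 = 0.004439 mol; V(LiOH) at equivalence = 0.004439/0.3019 = 0.01470 L.
At equivalence all the acid is converted to CH3COO-; total volume = 0.03684 + 0.01470 = 0.05154 L, so [CH3COO-] = 0.004439/0.05154 = 0.08612 M.
Kb = Kw/Ka = 1.0e-14 / 1.8 x 10^-5 = 5.56e-10.
[OH^-] = sqrt(Kb x [CH3COO-]) = sqrt(5.56e-10 x 0.08612) = 6.92e-6 M.
pOH = 5.16, so pH = 14.00 - 5.16 = 8.84.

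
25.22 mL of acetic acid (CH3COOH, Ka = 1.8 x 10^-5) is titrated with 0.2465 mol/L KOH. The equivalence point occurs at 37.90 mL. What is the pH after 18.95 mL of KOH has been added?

4.74

18.95 mL is exactly half the equivalence volume (37.90/2), i.e. the half-equivalence point.
There, n(HA) = n(A^-), so pH = pKa = -log(1.8 x 10^-5) = 4.74.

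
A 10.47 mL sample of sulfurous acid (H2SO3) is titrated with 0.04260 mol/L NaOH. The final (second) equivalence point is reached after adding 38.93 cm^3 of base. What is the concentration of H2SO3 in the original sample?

0.0792 M

n(NaOH) = 0.04260 x 0.03893 = 0.001658 mol.
At the final (second) equivalence point, 2 mol OH^- react per mol H2SO3, so n(H2SO3) = 0.001658 / 2 = 0.0008292 mol.
[H2SO3] = 0.0008292 / 0.01047 L = 0.0792 M.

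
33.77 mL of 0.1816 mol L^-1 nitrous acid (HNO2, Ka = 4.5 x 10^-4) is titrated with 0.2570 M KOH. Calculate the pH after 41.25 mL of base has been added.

n(acid) = 0.1816 x 0.03377 = 0.006133 mol; n(KOH) added = 0.2570 x 0.04125 = 0.01060 mol.
Base is in excess by 0.01060 - 0.006133 = 0.004469 mol in a total volume of 0.07502 L.
[OH^-] = 0.004469/0.07502 = 0.05957 M, so pOH = 1.23 and pH = 14.00 - 1.23 = 12.77.

12.77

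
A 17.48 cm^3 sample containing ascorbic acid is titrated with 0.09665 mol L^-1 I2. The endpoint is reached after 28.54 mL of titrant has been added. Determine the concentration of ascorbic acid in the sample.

n(I2) = 0.09665 x 0.02854 = 0.002758 mol.
From the balanced equation, 1 mol I2 reacts with 1 mol ascorbic acid, so n(ascorbic acid) = 0.002758 x 1/1 = 0.002758 mol.
[ascorbic acid] = 0.002758 / 0.01748 L = 0.158 M.

0.158 M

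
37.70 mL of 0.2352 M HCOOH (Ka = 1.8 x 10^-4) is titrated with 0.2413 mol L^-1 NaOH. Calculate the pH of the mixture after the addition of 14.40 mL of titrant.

Initial n(HCOOH) = 0.2352 x 0.03770 = 0.008867 mol.
n(NaOH) added = 0.2413 x 0.01440 = 0.003475 mol, converting that many moles of HCOOH to HCOO-.
Remaining n(HCOOH) = 0.005392 mol; n(HCOO-) = 0.003475 mol.
By Henderson-Hasselbalch, pH = pKa + log([A^-]/[HA]) = 3.74 + log(0.003475/0.005392) = 3.74 + (-0.19) = 3.55.

3.55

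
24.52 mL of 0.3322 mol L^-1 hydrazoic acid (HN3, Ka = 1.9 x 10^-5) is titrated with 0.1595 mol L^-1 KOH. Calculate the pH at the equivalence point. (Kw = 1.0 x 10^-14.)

8.88

n(HN3) = 0.3322 x 0.02452 = 0.008146 mol; V(KOH) at equivalence = 0.008146/0.1595 = 0.05107 L.
At equivalence all the acid is converted to N3-; total volume = 0.02452 + 0.05107 = 0.07559 L, so [N3-] = 0.008146/0.07559 = 0.1078 M.
Kb = Kw/Ka = 1.0e-14 / 1.9 x 10^-5 = 5.26e-10.
[OH^-] = sqrt(Kb x [N3-]) = sqrt(5.26e-10 x 0.1078) = 7.53e-6 M.
pOH = 5.12, so pH = 14.00 - 5.12 = 8.88.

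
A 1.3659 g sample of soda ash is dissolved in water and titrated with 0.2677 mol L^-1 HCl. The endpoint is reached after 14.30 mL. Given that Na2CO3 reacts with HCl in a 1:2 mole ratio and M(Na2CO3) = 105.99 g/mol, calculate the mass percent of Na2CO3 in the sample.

14.9%

n(HCl) = 0.2677 x 0.01430 = 0.003828 mol.
n(Na2CO3) = 0.003828 / 2 = 0.001914 mol.
mass of Na2CO3 = 0.001914 x 105.99 = 0.2029 g.
% purity = 0.2029 / 1.3659 x 100 = 14.9%.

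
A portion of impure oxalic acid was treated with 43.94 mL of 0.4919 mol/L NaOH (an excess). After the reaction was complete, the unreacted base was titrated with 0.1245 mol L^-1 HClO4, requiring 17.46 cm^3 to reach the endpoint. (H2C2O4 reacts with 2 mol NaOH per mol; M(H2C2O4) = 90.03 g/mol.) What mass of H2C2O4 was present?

0.875 g

Total n(NaOH) added = 0.4919 x 0.04394 = 0.02161 mol.
n(HClO4) used = 0.1245 x 0.01746 = 0.002174 mol, which equals the excess n(NaOH).
So n(NaOH) consumed by the sample = 0.02161 - 0.002174 = 0.01944 mol.
n(H2C2O4) = 0.01944 / 2 = 0.009720 mol.
mass = 0.009720 mol x 90.03 g/mol = 0.875 g.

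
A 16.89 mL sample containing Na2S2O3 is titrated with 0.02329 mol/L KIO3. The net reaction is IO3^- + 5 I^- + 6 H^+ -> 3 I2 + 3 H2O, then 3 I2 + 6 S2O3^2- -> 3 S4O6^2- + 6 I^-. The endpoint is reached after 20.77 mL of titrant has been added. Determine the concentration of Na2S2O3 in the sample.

n(KIO3) = 0.02329 x 0.02077 = 0.0004837 mol.
From the balanced equation, 1 mol KIO3 reacts with 6 mol Na2S2O3, so n(Na2S2O3) = 0.0004837 x 6/1 = 0.002902 mol.
[Na2S2O3] = 0.002902 / 0.01689 L = 0.172 M.

0.172 M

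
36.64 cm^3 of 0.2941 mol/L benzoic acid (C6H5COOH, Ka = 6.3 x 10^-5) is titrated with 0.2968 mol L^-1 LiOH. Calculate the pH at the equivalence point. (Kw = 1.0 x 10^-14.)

n(C6H5COOH) = 0.2941 x 0.03664 = 0.01078 mol; V(LiOH) at equivalence = 0.01078/0.2968 = 0.03631 L.
At equivalence all the acid is converted to C6H5COO-; total volume = 0.03664 + 0.03631 = 0.07295 L, so [C6H5COO-] = 0.01078/0.07295 = 0.1477 M.
Kb = Kw/Ka = 1.0e-14 / 6.3 x 10^-5 = 1.59e-10.
[OH^-] = sqrt(Kb x [C6H5COO-]) = sqrt(1.59e-10 x 0.1477) = 4.84e-6 M.
pOH = 5.31, so pH = 14.00 - 5.31 = 8.69.

8.69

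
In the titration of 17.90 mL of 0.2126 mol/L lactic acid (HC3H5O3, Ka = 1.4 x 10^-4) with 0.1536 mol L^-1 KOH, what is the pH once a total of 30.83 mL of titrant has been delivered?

12.28

n(acid) = 0.2126 x 0.01790 = 0.003806 mol; n(KOH) added = 0.1536 x 0.03083 = 0.004735 mol.
Base is in excess by 0.004735 - 0.003806 = 0.0009299 mol in a total volume of 0.04873 L.
[OH^-] = 0.0009299/0.04873 = 0.01908 M, so pOH = 1.72 and pH = 14.00 - 1.72 = 12.28.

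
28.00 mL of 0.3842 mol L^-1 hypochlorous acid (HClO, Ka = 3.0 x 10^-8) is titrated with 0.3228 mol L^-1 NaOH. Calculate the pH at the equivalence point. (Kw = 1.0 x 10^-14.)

n(HClO) = 0.3842 x 0.02800 = 0.01076 mol; V(NaOH) at equivalence = 0.01076/0.3228 = 0.03333 L.
At equivalence all the acid is converted to ClO-; total volume = 0.02800 + 0.03333 = 0.06133 L, so [ClO-] = 0.01076/0.06133 = 0.1754 M.
Kb = Kw/Ka = 1.0e-14 / 3.0 x 10^-8 = 3.33e-7.
[OH^-] = sqrt(Kb x [ClO-]) = sqrt(3.33e-7 x 0.1754) = 0.000242 M.
pOH = 3.62, so pH = 14.00 - 3.62 = 10.38.

10.38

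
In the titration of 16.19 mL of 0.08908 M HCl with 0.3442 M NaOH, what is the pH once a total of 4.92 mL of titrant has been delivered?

12.08

n(acid) = 0.08908 x 0.01619 = 0.001442 mol; n(NaOH) added = 0.3442 x 0.004920 = 0.001693 mol.
Base is in excess by 0.001693 - 0.001442 = 0.0002513 mol in a total volume of 0.02111 L.
[OH^-] = 0.0002513/0.02111 = 0.01190 M, so pOH = 1.92 and pH = 14.00 - 1.92 = 12.08.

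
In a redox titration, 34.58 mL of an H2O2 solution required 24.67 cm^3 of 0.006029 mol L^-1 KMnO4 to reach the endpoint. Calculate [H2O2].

0.0108 M

n(KMnO4) = 0.006029 x 0.02467 = 0.0001487 mol.
From the balanced equation, 2 mol KMnO4 reacts with 5 mol H2O2, so n(H2O2) = 0.0001487 x 5/2 = 0.0003718 mol.
[H2O2] = 0.0003718 / 0.03458 L = 0.0108 M.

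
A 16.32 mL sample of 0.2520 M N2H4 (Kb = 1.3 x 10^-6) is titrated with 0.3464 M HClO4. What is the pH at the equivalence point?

n(N2H4) = 0.2520 x 0.01632 = 0.004113 mol; V(HClO4) at equivalence = 0.004113/0.3464 = 0.01187 L.
At equivalence the base is fully converted to N2H5+; total volume = 0.02819 L, so [N2H5+] = 0.004113/0.02819 = 0.1459 M.
Ka(N2H5+) = Kw/Kb = 1.0e-14 / 1.3 x 10^-6 = 7.69e-9.
[H^+] = sqrt(Ka x [N2H5+]) = sqrt(7.69e-9 x 0.1459) = 3.35e-5 M.
pH = -log(3.35e-5) = 4.47.

4.47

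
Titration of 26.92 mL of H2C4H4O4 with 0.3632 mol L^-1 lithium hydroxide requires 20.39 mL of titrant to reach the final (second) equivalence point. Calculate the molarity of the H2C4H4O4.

n(LiOH) = 0.3632 x 0.02039 = 0.007406 mol.
At the final (second) equivalence point, 2 mol OH^- react per mol H2C4H4O4, so n(H2C4H4O4) = 0.007406 / 2 = 0.003703 mol.
[H2C4H4O4] = 0.003703 / 0.02692 L = 0.138 M.

0.138 M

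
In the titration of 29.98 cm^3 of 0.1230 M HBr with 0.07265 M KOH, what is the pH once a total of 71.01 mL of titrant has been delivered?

12.16

n(acid) = 0.1230 x 0.02998 = 0.003688 mol; n(KOH) added = 0.07265 x 0.07101 = 0.005159 mol.
Base is in excess by 0.005159 - 0.003688 = 0.001471 mol in a total volume of 0.1010 L.
[OH^-] = 0.001471/0.1010 = 0.01457 M, so pOH = 1.84 and pH = 14.00 - 1.84 = 12.16.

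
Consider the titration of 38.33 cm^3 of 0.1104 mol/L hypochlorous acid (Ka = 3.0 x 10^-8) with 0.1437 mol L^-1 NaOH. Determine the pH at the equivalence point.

n(HClO) = 0.1104 x 0.03833 = 0.004232 mol; V(NaOH) at equivalence = 0.004232/0.1437 = 0.02945 L.
At equivalence all the acid is converted to ClO-; total volume = 0.03833 + 0.02945 = 0.06778 L, so [ClO-] = 0.004232/0.06778 = 0.06243 M.
Kb = Kw/Ka = 1.0e-14 / 3.0 x 10^-8 = 3.33e-7.
[OH^-] = sqrt(Kb x [ClO-]) = sqrt(3.33e-7 x 0.06243) = 0.000144 M.
pOH = 3.84, so pH = 14.00 - 3.84 = 10.16.

10.16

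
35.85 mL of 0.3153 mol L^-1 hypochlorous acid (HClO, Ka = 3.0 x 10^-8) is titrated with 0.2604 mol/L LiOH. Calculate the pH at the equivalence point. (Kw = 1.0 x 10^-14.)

n(HClO) = 0.3153 x 0.03585 = 0.01130 mol; V(LiOH) at equivalence = 0.01130/0.2604 = 0.04341 L.
At equivalence all the acid is converted to ClO-; total volume = 0.03585 + 0.04341 = 0.07926 L, so [ClO-] = 0.01130/0.07926 = 0.1426 M.
Kb = Kw/Ka = 1.0e-14 / 3.0 x 10^-8 = 3.33e-7.
[OH^-] = sqrt(Kb x [ClO-]) = sqrt(3.33e-7 x 0.1426) = 0.000218 M.
pOH = 3.66, so pH = 14.00 - 3.66 = 10.34.

10.34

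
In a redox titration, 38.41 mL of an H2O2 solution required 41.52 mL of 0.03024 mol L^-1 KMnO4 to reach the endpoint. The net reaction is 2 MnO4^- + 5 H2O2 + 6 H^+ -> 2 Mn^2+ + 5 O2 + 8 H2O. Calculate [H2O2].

0.0817 M

n(KMnO4) = 0.03024 x 0.04152 = 0.001256 mol.
From the balanced equation, 2 mol KMnO4 reacts with 5 mol H2O2, so n(H2O2) = 0.001256 x 5/2 = 0.003139 mol.
[H2O2] = 0.003139 / 0.03841 L = 0.0817 M.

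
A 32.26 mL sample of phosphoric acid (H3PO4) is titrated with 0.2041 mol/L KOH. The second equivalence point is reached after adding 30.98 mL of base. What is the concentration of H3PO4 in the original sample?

n(KOH) = 0.2041 x 0.03098 = 0.006323 mol.
At the second equivalence point, 2 mol OH^- react per mol H3PO4, so n(H3PO4) = 0.006323 / 2 = 0.003162 mol.
[H3PO4] = 0.003162 / 0.03226 L = 0.0980 M.

0.0980 M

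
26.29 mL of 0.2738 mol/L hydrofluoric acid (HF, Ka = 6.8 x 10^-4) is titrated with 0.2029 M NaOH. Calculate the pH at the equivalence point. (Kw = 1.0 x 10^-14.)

8.12

n(HF) = 0.2738 x 0.02629 = 0.007198 mol; V(NaOH) at equivalence = 0.007198/0.2029 = 0.03548 L.
At equivalence all the acid is converted to F-; total volume = 0.02629 + 0.03548 = 0.06177 L, so [F-] = 0.007198/0.06177 = 0.1165 M.
Kb = Kw/Ka = 1.0e-14 / 6.8 x 10^-4 = 1.47e-11.
[OH^-] = sqrt(Kb x [F-]) = sqrt(1.47e-11 x 0.1165) = 1.31e-6 M.
pOH = 5.88, so pH = 14.00 - 5.88 = 8.12.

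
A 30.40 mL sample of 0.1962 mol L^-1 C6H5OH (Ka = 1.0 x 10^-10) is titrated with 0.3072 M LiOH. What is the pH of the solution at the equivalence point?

n(C6H5OH) = 0.1962 x 0.03040 = 0.005964 mol; V(LiOH) at equivalence = 0.005964/0.3072 = 0.01942 L.
At equivalence all the acid is converted to C6H5O-; total volume = 0.03040 + 0.01942 = 0.04982 L, so [C6H5O-] = 0.005964/0.04982 = 0.1197 M.
Kb = Kw/Ka = 1.0e-14 / 1.0 x 10^-10 = 0.000100.
[OH^-] = sqrt(Kb x [C6H5O-]) = sqrt(0.000100 x 0.1197) = 0.00346 M.
pOH = 2.46, so pH = 14.00 - 2.46 = 11.54.

11.54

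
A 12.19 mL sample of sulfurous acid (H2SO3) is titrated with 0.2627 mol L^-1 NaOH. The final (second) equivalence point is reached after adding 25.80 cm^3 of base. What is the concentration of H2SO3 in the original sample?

n(NaOH) = 0.2627 x 0.02580 = 0.006778 mol.
At the final (second) equivalence point, 2 mol OH^- react per mol H2SO3, so n(H2SO3) = 0.006778 / 2 = 0.003389 mol.
[H2SO3] = 0.003389 / 0.01219 L = 0.278 M.

0.278 M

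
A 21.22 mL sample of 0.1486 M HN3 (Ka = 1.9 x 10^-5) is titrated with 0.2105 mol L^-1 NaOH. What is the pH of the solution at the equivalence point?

8.83

n(HN3) = 0.1486 x 0.02122 = 0.003153 mol; V(NaOH) at equivalence = 0.003153/0.2105 = 0.01498 L.
At equivalence all the acid is converted to N3-; total volume = 0.02122 + 0.01498 = 0.03620 L, so [N3-] = 0.003153/0.03620 = 0.08711 M.
Kb = Kw/Ka = 1.0e-14 / 1.9 x 10^-5 = 5.26e-10.
[OH^-] = sqrt(Kb x [N3-]) = sqrt(5.26e-10 x 0.08711) = 6.77e-6 M.
pOH = 5.17, so pH = 14.00 - 5.17 = 8.83.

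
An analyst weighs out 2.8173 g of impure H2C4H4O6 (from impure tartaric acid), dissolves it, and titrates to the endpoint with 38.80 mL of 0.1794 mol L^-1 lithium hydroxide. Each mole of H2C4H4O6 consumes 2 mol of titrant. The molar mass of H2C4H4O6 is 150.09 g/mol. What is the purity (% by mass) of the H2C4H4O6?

n(LiOH) = 0.1794 x 0.03880 = 0.006961 mol.
n(H2C4H4O6) = 0.006961 / 2 = 0.003480 mol.
mass of H2C4H4O6 = 0.003480 x 150.09 = 0.5224 g.
% purity = 0.5224 / 2.8173 x 100 = 18.5%.

18.5%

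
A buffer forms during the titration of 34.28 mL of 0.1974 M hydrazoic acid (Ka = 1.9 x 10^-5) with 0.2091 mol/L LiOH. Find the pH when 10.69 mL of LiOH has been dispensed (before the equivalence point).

Initial n(HN3) = 0.1974 x 0.03428 = 0.006767 mol.
n(LiOH) added = 0.2091 x 0.01069 = 0.002235 mol, converting that many moles of HN3 to N3-.
Remaining n(HN3) = 0.004532 mol; n(N3-) = 0.002235 mol.
By Henderson-Hasselbalch, pH = pKa + log([A^-]/[HA]) = 4.72 + log(0.002235/0.004532) = 4.72 + (-0.31) = 4.41.

4.41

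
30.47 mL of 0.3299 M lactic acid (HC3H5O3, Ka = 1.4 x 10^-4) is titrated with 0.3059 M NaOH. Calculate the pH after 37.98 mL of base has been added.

n(acid) = 0.3299 x 0.03047 = 0.01005 mol; n(NaOH) added = 0.3059 x 0.03798 = 0.01162 mol.
Base is in excess by 0.01162 - 0.01005 = 0.001566 mol in a total volume of 0.06845 L.
[OH^-] = 0.001566/0.06845 = 0.02288 M, so pOH = 1.64 and pH = 14.00 - 1.64 = 12.36.

12.36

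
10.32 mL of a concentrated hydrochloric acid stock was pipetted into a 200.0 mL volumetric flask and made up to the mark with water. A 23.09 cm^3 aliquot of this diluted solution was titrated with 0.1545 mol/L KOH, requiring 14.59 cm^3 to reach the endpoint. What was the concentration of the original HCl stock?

1.89 M

n(KOH) = 0.1545 x 0.01459 = 0.002254 mol.
n(HCl) in the aliquot = 0.002254 mol.
[diluted HCl] = 0.002254 / 0.02309 = 0.09762 M.
Dilution factor = 200.0/10.32 = 19.38, so [stock] = 0.09762 x 19.38 = 1.89 M.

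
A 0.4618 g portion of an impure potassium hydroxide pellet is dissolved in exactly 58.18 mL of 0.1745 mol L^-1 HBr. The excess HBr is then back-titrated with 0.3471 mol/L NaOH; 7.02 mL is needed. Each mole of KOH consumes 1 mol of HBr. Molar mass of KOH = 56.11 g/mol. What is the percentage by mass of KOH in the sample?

93.7%

Total n(HBr) added = 0.1745 x 0.05818 = 0.01015 mol.
n(NaOH) used = 0.3471 x 0.007020 = 0.002437 mol, which equals the excess n(HBr).
So n(HBr) consumed by the sample = 0.01015 - 0.002437 = 0.007716 mol.
n(KOH) = 0.007716 / 1 = 0.007716 mol.
mass KOH = 0.007716 x 56.11 = 0.4329 g, so %KOH = 0.4329/0.4618 x 100 = 93.7%.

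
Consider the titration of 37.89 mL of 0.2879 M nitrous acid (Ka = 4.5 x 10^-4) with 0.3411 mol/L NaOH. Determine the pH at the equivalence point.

8.27

n(HNO2) = 0.2879 x 0.03789 = 0.01091 mol; V(NaOH) at equivalence = 0.01091/0.3411 = 0.03198 L.
At equivalence all the acid is converted to NO2-; total volume = 0.03789 + 0.03198 = 0.06987 L, so [NO2-] = 0.01091/0.06987 = 0.1561 M.
Kb = Kw/Ka = 1.0e-14 / 4.5 x 10^-4 = 2.22e-11.
[OH^-] = sqrt(Kb x [NO2-]) = sqrt(2.22e-11 x 0.1561) = 1.86e-6 M.
pOH = 5.73, so pH = 14.00 - 5.73 = 8.27.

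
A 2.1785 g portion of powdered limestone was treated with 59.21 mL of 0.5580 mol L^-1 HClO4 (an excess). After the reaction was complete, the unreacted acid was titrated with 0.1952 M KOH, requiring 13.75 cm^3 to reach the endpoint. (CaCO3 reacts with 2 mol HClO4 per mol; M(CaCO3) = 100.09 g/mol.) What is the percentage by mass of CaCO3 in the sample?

69.7%

Total n(HClO4) added = 0.5580 x 0.05921 = 0.03304 mol.
n(KOH) used = 0.1952 x 0.01375 = 0.002684 mol, which equals the excess n(HClO4).
So n(HClO4) consumed by the sample = 0.03304 - 0.002684 = 0.03036 mol.
n(CaCO3) = 0.03036 / 2 = 0.01518 mol.
mass CaCO3 = 0.01518 x 100.09 = 1.519 g, so %CaCO3 = 1.519/2.1785 x 100 = 69.7%.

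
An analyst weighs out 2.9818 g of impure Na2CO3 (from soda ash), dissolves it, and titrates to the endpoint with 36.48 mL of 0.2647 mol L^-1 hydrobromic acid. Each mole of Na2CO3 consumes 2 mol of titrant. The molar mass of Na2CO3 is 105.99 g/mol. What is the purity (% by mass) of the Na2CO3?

17.2%

n(HBr) = 0.2647 x 0.03648 = 0.009656 mol.
n(Na2CO3) = 0.009656 / 2 = 0.004828 mol.
mass of Na2CO3 = 0.004828 x 105.99 = 0.5117 g.
% purity = 0.5117 / 2.9818 x 100 = 17.2%.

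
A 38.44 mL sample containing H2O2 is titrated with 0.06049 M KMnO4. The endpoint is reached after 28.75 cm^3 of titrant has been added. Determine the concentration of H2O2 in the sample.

0.113 M

n(KMnO4) = 0.06049 x 0.02875 = 0.001739 mol.
From the balanced equation, 2 mol KMnO4 reacts with 5 mol H2O2, so n(H2O2) = 0.001739 x 5/2 = 0.004348 mol.
[H2O2] = 0.004348 / 0.03844 L = 0.113 M.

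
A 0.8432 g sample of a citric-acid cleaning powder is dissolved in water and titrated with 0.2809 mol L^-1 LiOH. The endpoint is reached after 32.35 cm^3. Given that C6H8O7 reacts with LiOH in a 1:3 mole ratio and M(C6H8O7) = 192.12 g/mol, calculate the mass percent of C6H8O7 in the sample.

n(LiOH) = 0.2809 x 0.03235 = 0.009087 mol.
n(C6H8O7) = 0.009087 / 3 = 0.003029 mol.
mass of C6H8O7 = 0.003029 x 192.12 = 0.5819 g.
% purity = 0.5819 / 0.8432 x 100 = 69.0%.

69.0%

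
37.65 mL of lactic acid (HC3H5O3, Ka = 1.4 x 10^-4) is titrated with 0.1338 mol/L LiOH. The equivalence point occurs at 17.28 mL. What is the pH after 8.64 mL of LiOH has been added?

3.85

8.64 mL is exactly half the equivalence volume (17.28/2), i.e. the half-equivalence point.
There, n(HA) = n(A^-), so pH = pKa = -log(1.4 x 10^-4) = 3.85.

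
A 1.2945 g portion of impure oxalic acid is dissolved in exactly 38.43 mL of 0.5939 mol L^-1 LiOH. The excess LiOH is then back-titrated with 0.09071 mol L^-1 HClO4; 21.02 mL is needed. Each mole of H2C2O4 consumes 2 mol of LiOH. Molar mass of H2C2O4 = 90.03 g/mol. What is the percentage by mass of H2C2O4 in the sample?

Total n(LiOH) added = 0.5939 x 0.03843 = 0.02282 mol.
n(HClO4) used = 0.09071 x 0.02102 = 0.001907 mol, which equals the excess n(LiOH).
So n(LiOH) consumed by the sample = 0.02282 - 0.001907 = 0.02092 mol.
n(H2C2O4) = 0.02092 / 2 = 0.01046 mol.
mass H2C2O4 = 0.01046 x 90.03 = 0.9416 g, so %H2C2O4 = 0.9416/1.2945 x 100 = 72.7%.

72.7%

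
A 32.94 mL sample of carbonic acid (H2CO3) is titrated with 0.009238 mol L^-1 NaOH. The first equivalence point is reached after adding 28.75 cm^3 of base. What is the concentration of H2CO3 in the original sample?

0.00806 M

n(NaOH) = 0.009238 x 0.02875 = 0.0002656 mol.
At the first equivalence point, 1 mol OH^- react per mol H2CO3, so n(H2CO3) = 0.0002656 / 1 = 0.0002656 mol.
[H2CO3] = 0.0002656 / 0.03294 L = 0.00806 M.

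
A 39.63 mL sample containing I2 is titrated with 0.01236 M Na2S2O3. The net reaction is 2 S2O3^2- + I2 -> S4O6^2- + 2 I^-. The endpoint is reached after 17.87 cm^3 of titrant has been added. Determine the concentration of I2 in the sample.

n(Na2S2O3) = 0.01236 x 0.01787 = 0.0002209 mol.
From the balanced equation, 2 mol Na2S2O3 reacts with 1 mol I2, so n(I2) = 0.0002209 x 1/2 = 0.0001104 mol.
[I2] = 0.0001104 / 0.03963 L = 0.00279 M.

0.00279 M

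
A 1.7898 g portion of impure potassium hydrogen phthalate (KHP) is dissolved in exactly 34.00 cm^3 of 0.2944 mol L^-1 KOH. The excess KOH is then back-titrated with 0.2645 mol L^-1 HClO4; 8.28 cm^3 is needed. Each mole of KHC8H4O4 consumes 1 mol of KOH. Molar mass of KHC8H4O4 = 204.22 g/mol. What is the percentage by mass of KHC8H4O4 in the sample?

Total n(KOH) added = 0.2944 x 0.03400 = 0.01001 mol.
n(HClO4) used = 0.2645 x 0.008280 = 0.002190 mol, which equals the excess n(KOH).
So n(KOH) consumed by the sample = 0.01001 - 0.002190 = 0.007820 mol.
n(KHC8H4O4) = 0.007820 / 1 = 0.007820 mol.
mass KHC8H4O4 = 0.007820 x 204.22 = 1.597 g, so %KHC8H4O4 = 1.597/1.7898 x 100 = 89.2%.

89.2%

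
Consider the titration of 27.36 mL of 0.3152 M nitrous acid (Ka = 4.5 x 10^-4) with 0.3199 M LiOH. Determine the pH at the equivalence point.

n(HNO2) = 0.3152 x 0.02736 = 0.008624 mol; V(LiOH) at equivalence = 0.008624/0.3199 = 0.02696 L.
At equivalence all the acid is converted to NO2-; total volume = 0.02736 + 0.02696 = 0.05432 L, so [NO2-] = 0.008624/0.05432 = 0.1588 M.
Kb = Kw/Ka = 1.0e-14 / 4.5 x 10^-4 = 2.22e-11.
[OH^-] = sqrt(Kb x [NO2-]) = sqrt(2.22e-11 x 0.1588) = 1.88e-6 M.
pOH = 5.73, so pH = 14.00 - 5.73 = 8.27.

8.27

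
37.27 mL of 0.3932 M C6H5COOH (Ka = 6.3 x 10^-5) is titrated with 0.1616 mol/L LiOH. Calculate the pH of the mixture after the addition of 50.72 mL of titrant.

4.30

Initial n(C6H5COOH) = 0.3932 x 0.03727 = 0.01465 mol.
n(LiOH) added = 0.1616 x 0.05072 = 0.008196 mol, converting that many moles of C6H5COOH to C6H5COO-.
Remaining n(C6H5COOH) = 0.006458 mol; n(C6H5COO-) = 0.008196 mol.
By Henderson-Hasselbalch, pH = pKa + log([A^-]/[HA]) = 4.20 + log(0.008196/0.006458) = 4.20 + (+0.10) = 4.30.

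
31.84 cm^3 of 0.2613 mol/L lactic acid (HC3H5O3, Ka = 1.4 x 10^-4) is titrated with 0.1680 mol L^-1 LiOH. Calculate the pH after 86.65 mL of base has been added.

n(acid) = 0.2613 x 0.03184 = 0.008320 mol; n(LiOH) added = 0.1680 x 0.08665 = 0.01456 mol.
Base is in excess by 0.01456 - 0.008320 = 0.006237 mol in a total volume of 0.1185 L.
[OH^-] = 0.006237/0.1185 = 0.05264 M, so pOH = 1.28 and pH = 14.00 - 1.28 = 12.72.

12.72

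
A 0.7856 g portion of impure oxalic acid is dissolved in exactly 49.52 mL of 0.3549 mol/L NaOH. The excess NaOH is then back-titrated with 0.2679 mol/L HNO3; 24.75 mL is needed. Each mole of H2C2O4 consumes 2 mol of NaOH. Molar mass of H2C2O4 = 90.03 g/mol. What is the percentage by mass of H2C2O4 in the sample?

Total n(NaOH) added = 0.3549 x 0.04952 = 0.01757 mol.
n(HNO3) used = 0.2679 x 0.02475 = 0.006631 mol, which equals the excess n(NaOH).
So n(NaOH) consumed by the sample = 0.01757 - 0.006631 = 0.01094 mol.
n(H2C2O4) = 0.01094 / 2 = 0.005472 mol.
mass H2C2O4 = 0.005472 x 90.03 = 0.4926 g, so %H2C2O4 = 0.4926/0.7856 x 100 = 62.7%.

62.7%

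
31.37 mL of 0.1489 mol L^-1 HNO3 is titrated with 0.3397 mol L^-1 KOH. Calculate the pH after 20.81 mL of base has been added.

n(acid) = 0.1489 x 0.03137 = 0.004671 mol; n(KOH) added = 0.3397 x 0.02081 = 0.007069 mol.
Base is in excess by 0.007069 - 0.004671 = 0.002398 mol in a total volume of 0.05218 L.
[OH^-] = 0.002398/0.05218 = 0.04596 M, so pOH = 1.34 and pH = 14.00 - 1.34 = 12.66.

12.66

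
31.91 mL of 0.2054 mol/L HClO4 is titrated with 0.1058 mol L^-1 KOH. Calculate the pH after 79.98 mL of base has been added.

n(acid) = 0.2054 x 0.03191 = 0.006554 mol; n(KOH) added = 0.1058 x 0.07998 = 0.008462 mol.
Base is in excess by 0.008462 - 0.006554 = 0.001908 mol in a total volume of 0.1119 L.
[OH^-] = 0.001908/0.1119 = 0.01705 M, so pOH = 1.77 and pH = 14.00 - 1.77 = 12.23.

12.23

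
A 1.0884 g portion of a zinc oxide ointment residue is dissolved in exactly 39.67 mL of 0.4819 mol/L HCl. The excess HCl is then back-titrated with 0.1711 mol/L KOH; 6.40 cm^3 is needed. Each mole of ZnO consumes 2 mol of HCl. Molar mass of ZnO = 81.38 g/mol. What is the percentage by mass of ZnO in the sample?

Total n(HCl) added = 0.4819 x 0.03967 = 0.01912 mol.
n(KOH) used = 0.1711 x 0.006400 = 0.001095 mol, which equals the excess n(HCl).
So n(HCl) consumed by the sample = 0.01912 - 0.001095 = 0.01802 mol.
n(ZnO) = 0.01802 / 2 = 0.009011 mol.
mass ZnO = 0.009011 x 81.38 = 0.7333 g, so %ZnO = 0.7333/1.0884 x 100 = 67.4%.

67.4%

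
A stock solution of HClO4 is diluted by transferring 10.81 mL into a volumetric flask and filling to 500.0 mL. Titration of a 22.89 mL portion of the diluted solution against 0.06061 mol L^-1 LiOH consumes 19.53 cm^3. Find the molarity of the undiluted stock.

n(LiOH) = 0.06061 x 0.01953 = 0.001184 mol.
n(HClO4) in the aliquot = 0.001184 mol.
[diluted HClO4] = 0.001184 / 0.02289 = 0.05171 M.
Dilution factor = 500.0/10.81 = 46.25, so [stock] = 0.05171 x 46.25 = 2.39 M.

2.39 M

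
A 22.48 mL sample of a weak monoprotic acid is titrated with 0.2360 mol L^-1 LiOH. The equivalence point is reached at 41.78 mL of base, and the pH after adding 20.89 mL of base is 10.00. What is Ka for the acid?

20.89 mL is half of the equivalence volume, so this is the half-equivalence point where [HA] = [A^-].
At half-equivalence pH = pKa, so pKa = 10.00.
Ka = 10^(-10.00) = 1.0 x 10^-10.

1.0 x 10^-10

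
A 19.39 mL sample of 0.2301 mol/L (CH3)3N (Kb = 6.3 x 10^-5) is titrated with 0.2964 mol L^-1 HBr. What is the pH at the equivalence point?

n((CH3)3N) = 0.2301 x 0.01939 = 0.004462 mol; V(HBr) at equivalence = 0.004462/0.2964 = 0.01505 L.
At equivalence the base is fully converted to (CH3)3NH+; total volume = 0.03444 L, so [(CH3)3NH+] = 0.004462/0.03444 = 0.1295 M.
Ka((CH3)3NH+) = Kw/Kb = 1.0e-14 / 6.3 x 10^-5 = 1.59e-10.
[H^+] = sqrt(Ka x [(CH3)3NH+]) = sqrt(1.59e-10 x 0.1295) = 4.53e-6 M.
pH = -log(4.53e-6) = 5.34.

5.34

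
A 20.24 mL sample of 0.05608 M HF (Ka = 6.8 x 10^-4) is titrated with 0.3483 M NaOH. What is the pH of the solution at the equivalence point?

7.93

n(HF) = 0.05608 x 0.02024 = 0.001135 mol; V(NaOH) at equivalence = 0.001135/0.3483 = 0.003259 L.
At equivalence all the acid is converted to F-; total volume = 0.02024 + 0.003259 = 0.02350 L, so [F-] = 0.001135/0.02350 = 0.04830 M.
Kb = Kw/Ka = 1.0e-14 / 6.8 x 10^-4 = 1.47e-11.
[OH^-] = sqrt(Kb x [F-]) = sqrt(1.47e-11 x 0.04830) = 8.43e-7 M.
pOH = 6.07, so pH = 14.00 - 6.07 = 7.93.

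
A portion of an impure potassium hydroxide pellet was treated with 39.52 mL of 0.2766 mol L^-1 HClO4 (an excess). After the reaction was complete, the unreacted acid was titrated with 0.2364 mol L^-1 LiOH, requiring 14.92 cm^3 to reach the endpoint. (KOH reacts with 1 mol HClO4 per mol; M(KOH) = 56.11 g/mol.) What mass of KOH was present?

0.415 g

Total n(HClO4) added = 0.2766 x 0.03952 = 0.01093 mol.
n(LiOH) used = 0.2364 x 0.01492 = 0.003527 mol, which equals the excess n(HClO4).
So n(HClO4) consumed by the sample = 0.01093 - 0.003527 = 0.007404 mol.
n(KOH) = 0.007404 / 1 = 0.007404 mol.
mass = 0.007404 mol x 56.11 g/mol = 0.415 g.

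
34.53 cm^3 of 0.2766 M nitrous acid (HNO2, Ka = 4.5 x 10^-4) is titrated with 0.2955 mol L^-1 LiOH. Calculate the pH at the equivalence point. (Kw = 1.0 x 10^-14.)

8.25

n(HNO2) = 0.2766 x 0.03453 = 0.009551 mol; V(LiOH) at equivalence = 0.009551/0.2955 = 0.03232 L.
At equivalence all the acid is converted to NO2-; total volume = 0.03453 + 0.03232 = 0.06685 L, so [NO2-] = 0.009551/0.06685 = 0.1429 M.
Kb = Kw/Ka = 1.0e-14 / 4.5 x 10^-4 = 2.22e-11.
[OH^-] = sqrt(Kb x [NO2-]) = sqrt(2.22e-11 x 0.1429) = 1.78e-6 M.
pOH = 5.75, so pH = 14.00 - 5.75 = 8.25.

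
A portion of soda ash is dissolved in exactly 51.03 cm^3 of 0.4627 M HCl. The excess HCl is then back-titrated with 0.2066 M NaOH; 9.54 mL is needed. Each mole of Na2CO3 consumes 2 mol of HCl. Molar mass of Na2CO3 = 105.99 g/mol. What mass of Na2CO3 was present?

1.15 g

Total n(HCl) added = 0.4627 x 0.05103 = 0.02361 mol.
n(NaOH) used = 0.2066 x 0.009540 = 0.001971 mol, which equals the excess n(HCl).
So n(HCl) consumed by the sample = 0.02361 - 0.001971 = 0.02164 mol.
n(Na2CO3) = 0.02164 / 2 = 0.01082 mol.
mass = 0.01082 mol x 105.99 g/mol = 1.15 g.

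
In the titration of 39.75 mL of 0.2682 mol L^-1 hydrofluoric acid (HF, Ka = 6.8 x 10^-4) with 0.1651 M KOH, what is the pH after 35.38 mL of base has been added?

3.25

Initial n(HF) = 0.2682 x 0.03975 = 0.01066 mol.
n(KOH) added = 0.1651 x 0.03538 = 0.005841 mol, converting that many moles of HF to F-.
Remaining n(HF) = 0.004820 mol; n(F-) = 0.005841 mol.
By Henderson-Hasselbalch, pH = pKa + log([A^-]/[HA]) = 3.17 + log(0.005841/0.004820) = 3.17 + (+0.08) = 3.25.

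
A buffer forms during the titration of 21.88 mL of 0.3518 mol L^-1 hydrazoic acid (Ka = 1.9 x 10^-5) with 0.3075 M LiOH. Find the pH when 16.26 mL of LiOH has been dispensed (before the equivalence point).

4.99

Initial n(HN3) = 0.3518 x 0.02188 = 0.007697 mol.
n(LiOH) added = 0.3075 x 0.01626 = 0.005000 mol, converting that many moles of HN3 to N3-.
Remaining n(HN3) = 0.002697 mol; n(N3-) = 0.005000 mol.
By Henderson-Hasselbalch, pH = pKa + log([A^-]/[HA]) = 4.72 + log(0.005000/0.002697) = 4.72 + (+0.27) = 4.99.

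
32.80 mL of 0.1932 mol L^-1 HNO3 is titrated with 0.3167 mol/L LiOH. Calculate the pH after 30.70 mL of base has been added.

12.73

n(acid) = 0.1932 x 0.03280 = 0.006337 mol; n(LiOH) added = 0.3167 x 0.03070 = 0.009723 mol.
Base is in excess by 0.009723 - 0.006337 = 0.003386 mol in a total volume of 0.06350 L.
[OH^-] = 0.003386/0.06350 = 0.05332 M, so pOH = 1.27 and pH = 14.00 - 1.27 = 12.73.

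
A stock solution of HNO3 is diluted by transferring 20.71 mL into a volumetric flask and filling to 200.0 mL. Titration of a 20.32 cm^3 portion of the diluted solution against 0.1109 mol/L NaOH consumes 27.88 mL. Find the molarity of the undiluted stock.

1.47 M

n(NaOH) = 0.1109 x 0.02788 = 0.003092 mol.
n(HNO3) in the aliquot = 0.003092 mol.
[diluted HNO3] = 0.003092 / 0.02032 = 0.1522 M.
Dilution factor = 200.0/20.71 = 9.657, so [stock] = 0.1522 x 9.657 = 1.47 M.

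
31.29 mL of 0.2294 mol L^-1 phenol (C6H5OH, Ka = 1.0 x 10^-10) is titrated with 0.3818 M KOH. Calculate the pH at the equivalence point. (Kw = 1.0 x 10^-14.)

11.58

n(C6H5OH) = 0.2294 x 0.03129 = 0.007178 mol; V(KOH) at equivalence = 0.007178/0.3818 = 0.01880 L.
At equivalence all the acid is converted to C6H5O-; total volume = 0.03129 + 0.01880 = 0.05009 L, so [C6H5O-] = 0.007178/0.05009 = 0.1433 M.
Kb = Kw/Ka = 1.0e-14 / 1.0 x 10^-10 = 0.000100.
[OH^-] = sqrt(Kb x [C6H5O-]) = sqrt(0.000100 x 0.1433) = 0.00379 M.
pOH = 2.42, so pH = 14.00 - 2.42 = 11.58.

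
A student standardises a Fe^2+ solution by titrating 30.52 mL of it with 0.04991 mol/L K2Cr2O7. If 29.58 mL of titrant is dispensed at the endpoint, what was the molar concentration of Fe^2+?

n(K2Cr2O7) = 0.04991 x 0.02958 = 0.001476 mol.
From the balanced equation, 1 mol K2Cr2O7 reacts with 6 mol Fe^2+, so n(Fe^2+) = 0.001476 x 6/1 = 0.008858 mol.
[Fe^2+] = 0.008858 / 0.03052 L = 0.290 M.

0.290 M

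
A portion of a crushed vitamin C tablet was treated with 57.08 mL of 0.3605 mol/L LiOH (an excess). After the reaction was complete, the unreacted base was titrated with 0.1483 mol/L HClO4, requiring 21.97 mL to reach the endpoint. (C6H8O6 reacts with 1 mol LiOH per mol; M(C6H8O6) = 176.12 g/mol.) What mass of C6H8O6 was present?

3.05 g

Total n(LiOH) added = 0.3605 x 0.05708 = 0.02058 mol.
n(HClO4) used = 0.1483 x 0.02197 = 0.003258 mol, which equals the excess n(LiOH).
So n(LiOH) consumed by the sample = 0.02058 - 0.003258 = 0.01732 mol.
n(C6H8O6) = 0.01732 / 1 = 0.01732 mol.
mass = 0.01732 mol x 176.12 g/mol = 3.05 g.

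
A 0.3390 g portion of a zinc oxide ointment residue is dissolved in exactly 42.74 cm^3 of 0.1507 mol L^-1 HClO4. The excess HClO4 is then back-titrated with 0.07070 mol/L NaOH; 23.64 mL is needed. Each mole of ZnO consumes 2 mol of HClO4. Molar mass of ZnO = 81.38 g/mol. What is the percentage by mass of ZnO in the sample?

Total n(HClO4) added = 0.1507 x 0.04274 = 0.006441 mol.
n(NaOH) used = 0.07070 x 0.02364 = 0.001671 mol, which equals the excess n(HClO4).
So n(HClO4) consumed by the sample = 0.006441 - 0.001671 = 0.004770 mol.
n(ZnO) = 0.004770 / 2 = 0.002385 mol.
mass ZnO = 0.002385 x 81.38 = 0.1941 g, so %ZnO = 0.1941/0.3390 x 100 = 57.2%.

57.2%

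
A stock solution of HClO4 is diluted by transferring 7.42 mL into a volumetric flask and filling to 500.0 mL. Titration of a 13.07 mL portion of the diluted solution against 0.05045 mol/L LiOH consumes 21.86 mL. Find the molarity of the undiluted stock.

5.69 M

n(LiOH) = 0.05045 x 0.02186 = 0.001103 mol.
n(HClO4) in the aliquot = 0.001103 mol.
[diluted HClO4] = 0.001103 / 0.01307 = 0.08438 M.
Dilution factor = 500.0/7.420 = 67.39, so [stock] = 0.08438 x 67.39 = 5.69 M.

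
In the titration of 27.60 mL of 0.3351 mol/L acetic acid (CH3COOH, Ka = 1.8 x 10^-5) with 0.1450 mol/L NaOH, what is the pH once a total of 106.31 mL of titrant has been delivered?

12.66

n(acid) = 0.3351 x 0.02760 = 0.009249 mol; n(NaOH) added = 0.1450 x 0.1063 = 0.01541 mol.
Base is in excess by 0.01541 - 0.009249 = 0.006166 mol in a total volume of 0.1339 L.
[OH^-] = 0.006166/0.1339 = 0.04605 M, so pOH = 1.34 and pH = 14.00 - 1.34 = 12.66.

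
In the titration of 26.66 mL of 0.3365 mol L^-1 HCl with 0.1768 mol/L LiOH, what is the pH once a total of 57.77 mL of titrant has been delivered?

n(acid) = 0.3365 x 0.02666 = 0.008971 mol; n(LiOH) added = 0.1768 x 0.05777 = 0.01021 mol.
Base is in excess by 0.01021 - 0.008971 = 0.001243 mol in a total volume of 0.08443 L.
[OH^-] = 0.001243/0.08443 = 0.01472 M, so pOH = 1.83 and pH = 14.00 - 1.83 = 12.17.

12.17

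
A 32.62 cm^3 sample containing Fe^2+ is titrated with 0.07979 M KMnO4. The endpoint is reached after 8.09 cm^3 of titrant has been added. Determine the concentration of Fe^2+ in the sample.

0.0989 M

n(KMnO4) = 0.07979 x 0.008090 = 0.0006455 mol.
From the balanced equation, 1 mol KMnO4 reacts with 5 mol Fe^2+, so n(Fe^2+) = 0.0006455 x 5/1 = 0.003228 mol.
[Fe^2+] = 0.003228 / 0.03262 L = 0.0989 M.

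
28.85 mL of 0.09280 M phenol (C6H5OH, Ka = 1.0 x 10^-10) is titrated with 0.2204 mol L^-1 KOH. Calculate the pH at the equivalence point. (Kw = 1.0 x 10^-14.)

11.41

n(C6H5OH) = 0.09280 x 0.02885 = 0.002677 mol; V(KOH) at equivalence = 0.002677/0.2204 = 0.01215 L.
At equivalence all the acid is converted to C6H5O-; total volume = 0.02885 + 0.01215 = 0.04100 L, so [C6H5O-] = 0.002677/0.04100 = 0.06530 M.
Kb = Kw/Ka = 1.0e-14 / 1.0 x 10^-10 = 0.000100.
[OH^-] = sqrt(Kb x [C6H5O-]) = sqrt(0.000100 x 0.06530) = 0.00256 M.
pOH = 2.59, so pH = 14.00 - 2.59 = 11.41.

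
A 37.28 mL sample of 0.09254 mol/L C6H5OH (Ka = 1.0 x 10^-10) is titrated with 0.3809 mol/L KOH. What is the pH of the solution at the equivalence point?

n(C6H5OH) = 0.09254 x 0.03728 = 0.003450 mol; V(KOH) at equivalence = 0.003450/0.3809 = 0.009057 L.
At equivalence all the acid is converted to C6H5O-; total volume = 0.03728 + 0.009057 = 0.04634 L, so [C6H5O-] = 0.003450/0.04634 = 0.07445 M.
Kb = Kw/Ka = 1.0e-14 / 1.0 x 10^-10 = 0.000100.
[OH^-] = sqrt(Kb x [C6H5O-]) = sqrt(0.000100 x 0.07445) = 0.00273 M.
pOH = 2.56, so pH = 14.00 - 2.56 = 11.44.

11.44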